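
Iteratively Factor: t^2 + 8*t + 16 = (t + 4)*(t + 4)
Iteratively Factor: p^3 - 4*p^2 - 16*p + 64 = (p + 4)*(p^2 - 8*p + 16) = (p - 4)*(p + 4)*(p - 4)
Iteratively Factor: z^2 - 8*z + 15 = (z - 3)*(z - 5)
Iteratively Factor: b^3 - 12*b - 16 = (b + 2)*(b^2 - 2*b - 8) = (b + 2)^2*(b - 4)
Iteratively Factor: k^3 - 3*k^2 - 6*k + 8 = (k + 2)*(k^2 - 5*k + 4) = (k - 4)*(k + 2)*(k - 1)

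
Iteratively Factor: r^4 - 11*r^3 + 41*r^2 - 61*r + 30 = (r - 3)*(r^3 - 8*r^2 + 17*r - 10) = (r - 3)*(r - 1)*(r^2 - 7*r + 10) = (r - 5)*(r - 3)*(r - 1)*(r - 2)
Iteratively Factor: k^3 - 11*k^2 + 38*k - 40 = (k - 4)*(k^2 - 7*k + 10) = (k - 5)*(k - 4)*(k - 2)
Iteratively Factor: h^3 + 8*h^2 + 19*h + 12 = (h + 1)*(h^2 + 7*h + 12) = (h + 1)*(h + 4)*(h + 3)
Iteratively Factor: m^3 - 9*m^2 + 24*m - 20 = (m - 2)*(m^2 - 7*m + 10) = (m - 2)^2*(m - 5)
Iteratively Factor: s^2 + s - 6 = (s + 3)*(s - 2)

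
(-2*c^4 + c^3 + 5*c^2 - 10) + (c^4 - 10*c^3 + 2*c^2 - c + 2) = -c^4 - 9*c^3 + 7*c^2 - c - 8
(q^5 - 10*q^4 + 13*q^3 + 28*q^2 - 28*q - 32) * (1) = q^5 - 10*q^4 + 13*q^3 + 28*q^2 - 28*q - 32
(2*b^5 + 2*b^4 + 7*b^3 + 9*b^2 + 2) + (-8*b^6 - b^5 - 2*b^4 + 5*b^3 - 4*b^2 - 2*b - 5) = -8*b^6 + b^5 + 12*b^3 + 5*b^2 - 2*b - 3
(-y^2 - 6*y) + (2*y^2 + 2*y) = y^2 - 4*y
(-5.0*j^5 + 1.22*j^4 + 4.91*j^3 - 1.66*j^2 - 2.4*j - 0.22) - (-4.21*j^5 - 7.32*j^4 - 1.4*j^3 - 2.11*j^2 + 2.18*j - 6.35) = -0.79*j^5 + 8.54*j^4 + 6.31*j^3 + 0.45*j^2 - 4.58*j + 6.13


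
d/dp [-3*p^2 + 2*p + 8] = 2 - 6*p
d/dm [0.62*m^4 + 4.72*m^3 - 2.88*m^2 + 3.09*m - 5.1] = 2.48*m^3 + 14.16*m^2 - 5.76*m + 3.09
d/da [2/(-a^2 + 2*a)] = 4*(a - 1)/(a^2*(a - 2)^2)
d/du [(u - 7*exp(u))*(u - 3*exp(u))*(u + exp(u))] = -9*u^2*exp(u) + 3*u^2 + 22*u*exp(2*u) - 18*u*exp(u) + 63*exp(3*u) + 11*exp(2*u)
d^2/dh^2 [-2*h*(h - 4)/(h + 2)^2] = 16*(2*h - 5)/(h^4 + 8*h^3 + 24*h^2 + 32*h + 16)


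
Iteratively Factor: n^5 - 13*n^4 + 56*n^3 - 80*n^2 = (n - 4)*(n^4 - 9*n^3 + 20*n^2) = n*(n - 4)*(n^3 - 9*n^2 + 20*n) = n*(n - 4)^2*(n^2 - 5*n) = n*(n - 5)*(n - 4)^2*(n)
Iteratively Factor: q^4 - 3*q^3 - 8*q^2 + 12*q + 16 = (q + 2)*(q^3 - 5*q^2 + 2*q + 8) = (q - 2)*(q + 2)*(q^2 - 3*q - 4) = (q - 4)*(q - 2)*(q + 2)*(q + 1)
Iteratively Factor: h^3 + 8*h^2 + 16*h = (h + 4)*(h^2 + 4*h) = (h + 4)^2*(h)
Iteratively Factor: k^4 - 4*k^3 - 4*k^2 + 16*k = (k - 2)*(k^3 - 2*k^2 - 8*k) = (k - 2)*(k + 2)*(k^2 - 4*k) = (k - 4)*(k - 2)*(k + 2)*(k)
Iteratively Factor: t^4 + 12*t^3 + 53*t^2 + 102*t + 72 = (t + 4)*(t^3 + 8*t^2 + 21*t + 18) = (t + 3)*(t + 4)*(t^2 + 5*t + 6) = (t + 3)^2*(t + 4)*(t + 2)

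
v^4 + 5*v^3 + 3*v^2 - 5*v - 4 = (v - 1)*(v + 1)^2*(v + 4)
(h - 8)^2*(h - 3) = h^3 - 19*h^2 + 112*h - 192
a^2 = a^2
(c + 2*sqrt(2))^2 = c^2 + 4*sqrt(2)*c + 8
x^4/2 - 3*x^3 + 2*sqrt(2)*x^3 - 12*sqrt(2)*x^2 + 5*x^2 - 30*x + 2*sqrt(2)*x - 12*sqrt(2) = (x/2 + sqrt(2))*(x - 6)*(x + sqrt(2))^2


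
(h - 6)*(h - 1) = h^2 - 7*h + 6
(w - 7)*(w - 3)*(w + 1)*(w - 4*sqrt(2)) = w^4 - 9*w^3 - 4*sqrt(2)*w^3 + 11*w^2 + 36*sqrt(2)*w^2 - 44*sqrt(2)*w + 21*w - 84*sqrt(2)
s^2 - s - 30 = (s - 6)*(s + 5)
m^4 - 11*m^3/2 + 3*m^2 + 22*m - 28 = (m - 7/2)*(m - 2)^2*(m + 2)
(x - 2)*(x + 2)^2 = x^3 + 2*x^2 - 4*x - 8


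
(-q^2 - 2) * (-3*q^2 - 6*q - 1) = 3*q^4 + 6*q^3 + 7*q^2 + 12*q + 2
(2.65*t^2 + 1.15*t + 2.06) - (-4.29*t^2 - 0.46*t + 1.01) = 6.94*t^2 + 1.61*t + 1.05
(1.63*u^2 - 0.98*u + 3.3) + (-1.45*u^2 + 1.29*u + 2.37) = 0.18*u^2 + 0.31*u + 5.67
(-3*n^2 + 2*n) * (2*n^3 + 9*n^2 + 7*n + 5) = -6*n^5 - 23*n^4 - 3*n^3 - n^2 + 10*n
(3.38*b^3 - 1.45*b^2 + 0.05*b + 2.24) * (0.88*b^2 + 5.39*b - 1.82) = 2.9744*b^5 + 16.9422*b^4 - 13.9231*b^3 + 4.8797*b^2 + 11.9826*b - 4.0768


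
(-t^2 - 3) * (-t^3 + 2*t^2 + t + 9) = t^5 - 2*t^4 + 2*t^3 - 15*t^2 - 3*t - 27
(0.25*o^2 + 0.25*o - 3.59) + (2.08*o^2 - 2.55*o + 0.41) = 2.33*o^2 - 2.3*o - 3.18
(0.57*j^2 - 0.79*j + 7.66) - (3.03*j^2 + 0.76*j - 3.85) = -2.46*j^2 - 1.55*j + 11.51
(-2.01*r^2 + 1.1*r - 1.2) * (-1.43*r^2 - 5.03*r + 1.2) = 2.8743*r^4 + 8.5373*r^3 - 6.229*r^2 + 7.356*r - 1.44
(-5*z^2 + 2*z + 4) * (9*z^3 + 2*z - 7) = -45*z^5 + 18*z^4 + 26*z^3 + 39*z^2 - 6*z - 28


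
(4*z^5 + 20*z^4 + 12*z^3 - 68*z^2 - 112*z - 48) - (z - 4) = 4*z^5 + 20*z^4 + 12*z^3 - 68*z^2 - 113*z - 44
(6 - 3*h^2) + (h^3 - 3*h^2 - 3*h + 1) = h^3 - 6*h^2 - 3*h + 7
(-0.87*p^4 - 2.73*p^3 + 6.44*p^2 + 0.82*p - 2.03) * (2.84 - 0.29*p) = 0.2523*p^5 - 1.6791*p^4 - 9.6208*p^3 + 18.0518*p^2 + 2.9175*p - 5.7652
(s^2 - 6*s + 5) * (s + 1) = s^3 - 5*s^2 - s + 5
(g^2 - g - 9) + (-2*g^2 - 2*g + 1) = -g^2 - 3*g - 8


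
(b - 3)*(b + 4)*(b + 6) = b^3 + 7*b^2 - 6*b - 72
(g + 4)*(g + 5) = g^2 + 9*g + 20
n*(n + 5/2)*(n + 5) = n^3 + 15*n^2/2 + 25*n/2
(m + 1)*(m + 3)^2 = m^3 + 7*m^2 + 15*m + 9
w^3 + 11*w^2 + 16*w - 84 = (w - 2)*(w + 6)*(w + 7)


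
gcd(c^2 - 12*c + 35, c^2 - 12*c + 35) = c^2 - 12*c + 35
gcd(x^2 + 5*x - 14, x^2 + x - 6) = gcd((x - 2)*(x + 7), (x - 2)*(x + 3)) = x - 2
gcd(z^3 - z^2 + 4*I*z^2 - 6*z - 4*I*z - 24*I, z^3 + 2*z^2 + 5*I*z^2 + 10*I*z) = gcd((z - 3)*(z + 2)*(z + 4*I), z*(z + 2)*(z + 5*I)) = z + 2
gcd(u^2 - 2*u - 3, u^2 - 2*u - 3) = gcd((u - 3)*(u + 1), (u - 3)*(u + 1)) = u^2 - 2*u - 3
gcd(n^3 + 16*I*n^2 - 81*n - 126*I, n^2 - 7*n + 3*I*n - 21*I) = n + 3*I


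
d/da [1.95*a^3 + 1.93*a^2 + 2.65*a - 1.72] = 5.85*a^2 + 3.86*a + 2.65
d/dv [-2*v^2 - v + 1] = -4*v - 1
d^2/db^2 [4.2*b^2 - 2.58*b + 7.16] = 8.40000000000000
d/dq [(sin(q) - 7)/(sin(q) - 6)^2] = (8 - sin(q))*cos(q)/(sin(q) - 6)^3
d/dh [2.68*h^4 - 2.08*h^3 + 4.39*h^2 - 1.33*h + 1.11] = 10.72*h^3 - 6.24*h^2 + 8.78*h - 1.33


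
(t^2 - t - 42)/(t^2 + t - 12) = (t^2 - t - 42)/(t^2 + t - 12)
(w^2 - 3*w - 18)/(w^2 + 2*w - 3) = (w - 6)/(w - 1)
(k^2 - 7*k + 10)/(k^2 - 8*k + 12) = (k - 5)/(k - 6)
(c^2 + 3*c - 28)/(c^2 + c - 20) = (c + 7)/(c + 5)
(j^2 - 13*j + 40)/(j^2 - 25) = (j - 8)/(j + 5)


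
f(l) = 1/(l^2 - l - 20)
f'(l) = (1 - 2*l)/(l^2 - l - 20)^2 = (1 - 2*l)/(-l^2 + l + 20)^2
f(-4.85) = 0.12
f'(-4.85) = 0.15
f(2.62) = -0.06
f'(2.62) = -0.02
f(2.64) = -0.06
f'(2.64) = -0.02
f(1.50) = -0.05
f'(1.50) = -0.01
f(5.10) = 1.10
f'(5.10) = -11.11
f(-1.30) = -0.06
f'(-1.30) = 0.01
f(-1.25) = -0.06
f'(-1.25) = 0.01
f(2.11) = -0.06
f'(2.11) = -0.01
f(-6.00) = 0.05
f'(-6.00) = 0.03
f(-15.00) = 0.00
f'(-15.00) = 0.00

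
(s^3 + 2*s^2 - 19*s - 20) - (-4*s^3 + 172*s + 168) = 5*s^3 + 2*s^2 - 191*s - 188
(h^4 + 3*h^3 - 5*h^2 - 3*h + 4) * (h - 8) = h^5 - 5*h^4 - 29*h^3 + 37*h^2 + 28*h - 32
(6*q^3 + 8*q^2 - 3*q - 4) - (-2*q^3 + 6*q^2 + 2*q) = 8*q^3 + 2*q^2 - 5*q - 4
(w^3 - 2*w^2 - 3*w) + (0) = w^3 - 2*w^2 - 3*w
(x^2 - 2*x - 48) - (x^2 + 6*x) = -8*x - 48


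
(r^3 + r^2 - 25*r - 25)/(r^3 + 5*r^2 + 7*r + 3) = (r^2 - 25)/(r^2 + 4*r + 3)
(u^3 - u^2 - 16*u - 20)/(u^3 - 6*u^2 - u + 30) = (u + 2)/(u - 3)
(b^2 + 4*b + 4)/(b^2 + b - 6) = (b^2 + 4*b + 4)/(b^2 + b - 6)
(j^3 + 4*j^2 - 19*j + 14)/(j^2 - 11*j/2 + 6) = 2*(j^3 + 4*j^2 - 19*j + 14)/(2*j^2 - 11*j + 12)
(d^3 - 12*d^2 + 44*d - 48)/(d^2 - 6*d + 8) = d - 6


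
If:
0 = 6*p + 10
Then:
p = -5/3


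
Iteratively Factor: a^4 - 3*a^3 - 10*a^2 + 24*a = (a - 2)*(a^3 - a^2 - 12*a) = (a - 2)*(a + 3)*(a^2 - 4*a) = (a - 4)*(a - 2)*(a + 3)*(a)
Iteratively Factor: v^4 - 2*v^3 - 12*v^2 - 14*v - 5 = (v + 1)*(v^3 - 3*v^2 - 9*v - 5) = (v - 5)*(v + 1)*(v^2 + 2*v + 1) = (v - 5)*(v + 1)^2*(v + 1)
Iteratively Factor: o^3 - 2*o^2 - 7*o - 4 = (o + 1)*(o^2 - 3*o - 4) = (o + 1)^2*(o - 4)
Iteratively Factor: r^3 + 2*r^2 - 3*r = (r - 1)*(r^2 + 3*r) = (r - 1)*(r + 3)*(r)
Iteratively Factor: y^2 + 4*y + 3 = (y + 3)*(y + 1)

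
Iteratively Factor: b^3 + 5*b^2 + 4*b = (b)*(b^2 + 5*b + 4) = b*(b + 4)*(b + 1)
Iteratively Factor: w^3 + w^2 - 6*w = (w + 3)*(w^2 - 2*w) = (w - 2)*(w + 3)*(w)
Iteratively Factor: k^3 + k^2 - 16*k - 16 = (k + 4)*(k^2 - 3*k - 4) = (k - 4)*(k + 4)*(k + 1)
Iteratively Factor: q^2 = (q)*(q)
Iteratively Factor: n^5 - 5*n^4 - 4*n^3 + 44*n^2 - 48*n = (n - 4)*(n^4 - n^3 - 8*n^2 + 12*n) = (n - 4)*(n - 2)*(n^3 + n^2 - 6*n) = (n - 4)*(n - 2)*(n + 3)*(n^2 - 2*n) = (n - 4)*(n - 2)^2*(n + 3)*(n)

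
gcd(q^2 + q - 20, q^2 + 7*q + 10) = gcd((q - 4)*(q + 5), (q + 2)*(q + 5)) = q + 5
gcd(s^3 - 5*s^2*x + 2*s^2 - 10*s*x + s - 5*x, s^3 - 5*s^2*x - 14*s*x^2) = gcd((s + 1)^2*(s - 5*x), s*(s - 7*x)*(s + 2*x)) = 1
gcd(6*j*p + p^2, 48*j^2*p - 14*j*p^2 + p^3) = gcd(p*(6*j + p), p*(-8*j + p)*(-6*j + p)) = p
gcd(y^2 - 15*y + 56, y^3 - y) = 1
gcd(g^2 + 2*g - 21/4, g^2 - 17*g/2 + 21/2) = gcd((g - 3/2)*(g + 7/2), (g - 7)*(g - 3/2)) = g - 3/2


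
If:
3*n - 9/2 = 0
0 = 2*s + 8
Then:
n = 3/2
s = -4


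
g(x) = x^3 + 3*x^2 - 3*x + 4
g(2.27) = 24.35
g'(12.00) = 501.00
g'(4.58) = 87.41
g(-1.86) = 13.52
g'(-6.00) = 69.00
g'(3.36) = 51.03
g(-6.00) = -86.00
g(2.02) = 18.42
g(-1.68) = 12.77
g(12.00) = 2128.00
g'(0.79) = 3.61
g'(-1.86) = -3.78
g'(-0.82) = -5.90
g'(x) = 3*x^2 + 6*x - 3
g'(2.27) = 26.08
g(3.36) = 65.72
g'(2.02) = 21.36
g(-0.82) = 7.93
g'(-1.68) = -4.61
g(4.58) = 149.26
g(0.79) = 4.00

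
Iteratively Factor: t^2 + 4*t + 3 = (t + 1)*(t + 3)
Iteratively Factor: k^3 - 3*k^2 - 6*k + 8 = (k - 4)*(k^2 + k - 2) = (k - 4)*(k - 1)*(k + 2)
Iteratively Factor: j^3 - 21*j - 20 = (j - 5)*(j^2 + 5*j + 4) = (j - 5)*(j + 4)*(j + 1)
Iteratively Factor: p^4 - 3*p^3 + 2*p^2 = (p)*(p^3 - 3*p^2 + 2*p) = p*(p - 2)*(p^2 - p) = p^2*(p - 2)*(p - 1)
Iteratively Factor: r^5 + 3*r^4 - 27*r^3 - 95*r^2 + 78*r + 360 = (r - 2)*(r^4 + 5*r^3 - 17*r^2 - 129*r - 180) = (r - 2)*(r + 4)*(r^3 + r^2 - 21*r - 45) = (r - 5)*(r - 2)*(r + 4)*(r^2 + 6*r + 9) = (r - 5)*(r - 2)*(r + 3)*(r + 4)*(r + 3)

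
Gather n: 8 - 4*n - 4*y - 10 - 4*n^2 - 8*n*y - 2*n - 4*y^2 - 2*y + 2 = -4*n^2 + n*(-8*y - 6) - 4*y^2 - 6*y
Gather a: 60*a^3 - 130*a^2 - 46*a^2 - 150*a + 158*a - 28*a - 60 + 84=60*a^3 - 176*a^2 - 20*a + 24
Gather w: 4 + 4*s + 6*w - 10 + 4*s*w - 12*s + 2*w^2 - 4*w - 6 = -8*s + 2*w^2 + w*(4*s + 2) - 12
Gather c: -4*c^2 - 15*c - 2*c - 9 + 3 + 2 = -4*c^2 - 17*c - 4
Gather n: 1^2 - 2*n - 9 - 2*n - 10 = -4*n - 18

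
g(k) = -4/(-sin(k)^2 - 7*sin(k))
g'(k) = -4*(2*sin(k)*cos(k) + 7*cos(k))/(-sin(k)^2 - 7*sin(k))^2 = -4*(2*sin(k) + 7)*cos(k)/((sin(k) + 7)^2*sin(k)^2)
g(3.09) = 11.00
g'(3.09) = 214.57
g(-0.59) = -1.12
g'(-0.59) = -1.52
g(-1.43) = -0.67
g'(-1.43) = -0.08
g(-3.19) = 11.73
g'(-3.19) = 243.75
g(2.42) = 0.79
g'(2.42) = 0.98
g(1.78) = 0.51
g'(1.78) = 0.12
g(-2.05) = -0.74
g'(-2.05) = 0.33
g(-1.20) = -0.71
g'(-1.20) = -0.23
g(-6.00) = 1.97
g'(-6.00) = -7.02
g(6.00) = -2.13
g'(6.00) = -7.02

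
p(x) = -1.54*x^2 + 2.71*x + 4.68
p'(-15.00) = 48.91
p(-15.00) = -382.47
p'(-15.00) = 48.91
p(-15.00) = -382.47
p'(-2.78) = 11.27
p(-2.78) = -14.76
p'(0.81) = 0.22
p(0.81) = 5.86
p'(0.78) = 0.31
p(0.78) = 5.86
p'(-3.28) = 12.81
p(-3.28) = -20.78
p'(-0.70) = 4.87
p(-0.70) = 2.03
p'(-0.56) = 4.43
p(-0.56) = 2.68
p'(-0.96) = 5.67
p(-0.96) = 0.66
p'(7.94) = -21.75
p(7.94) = -70.89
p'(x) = 2.71 - 3.08*x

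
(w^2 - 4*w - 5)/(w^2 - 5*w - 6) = (w - 5)/(w - 6)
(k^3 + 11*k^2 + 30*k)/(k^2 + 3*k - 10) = k*(k + 6)/(k - 2)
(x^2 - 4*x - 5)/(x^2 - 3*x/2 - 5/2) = 2*(x - 5)/(2*x - 5)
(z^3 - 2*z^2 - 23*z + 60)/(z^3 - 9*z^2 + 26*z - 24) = (z + 5)/(z - 2)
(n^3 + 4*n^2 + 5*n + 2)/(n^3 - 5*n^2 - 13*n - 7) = (n + 2)/(n - 7)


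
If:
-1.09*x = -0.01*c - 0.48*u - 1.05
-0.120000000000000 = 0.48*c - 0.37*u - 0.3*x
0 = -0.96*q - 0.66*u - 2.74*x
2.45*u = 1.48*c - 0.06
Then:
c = 0.90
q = -3.78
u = 0.52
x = 1.20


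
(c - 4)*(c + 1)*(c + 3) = c^3 - 13*c - 12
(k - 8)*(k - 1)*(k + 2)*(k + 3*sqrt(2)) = k^4 - 7*k^3 + 3*sqrt(2)*k^3 - 21*sqrt(2)*k^2 - 10*k^2 - 30*sqrt(2)*k + 16*k + 48*sqrt(2)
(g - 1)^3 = g^3 - 3*g^2 + 3*g - 1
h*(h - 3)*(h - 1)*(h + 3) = h^4 - h^3 - 9*h^2 + 9*h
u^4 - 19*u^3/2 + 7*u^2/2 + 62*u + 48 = (u - 8)*(u - 4)*(u + 1)*(u + 3/2)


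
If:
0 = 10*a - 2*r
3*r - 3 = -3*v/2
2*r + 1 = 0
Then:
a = -1/10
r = -1/2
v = 3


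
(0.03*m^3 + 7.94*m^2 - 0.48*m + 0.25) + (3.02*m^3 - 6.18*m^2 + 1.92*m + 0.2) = 3.05*m^3 + 1.76*m^2 + 1.44*m + 0.45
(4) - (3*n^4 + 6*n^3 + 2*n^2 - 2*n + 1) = -3*n^4 - 6*n^3 - 2*n^2 + 2*n + 3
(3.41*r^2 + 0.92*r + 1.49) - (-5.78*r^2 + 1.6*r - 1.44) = 9.19*r^2 - 0.68*r + 2.93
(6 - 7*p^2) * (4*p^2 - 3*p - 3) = -28*p^4 + 21*p^3 + 45*p^2 - 18*p - 18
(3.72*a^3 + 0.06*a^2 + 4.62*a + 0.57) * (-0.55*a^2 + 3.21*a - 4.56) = -2.046*a^5 + 11.9082*a^4 - 19.3116*a^3 + 14.2431*a^2 - 19.2375*a - 2.5992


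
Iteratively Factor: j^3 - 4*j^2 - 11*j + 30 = (j + 3)*(j^2 - 7*j + 10) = (j - 5)*(j + 3)*(j - 2)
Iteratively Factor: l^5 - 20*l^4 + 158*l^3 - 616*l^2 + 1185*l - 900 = (l - 3)*(l^4 - 17*l^3 + 107*l^2 - 295*l + 300) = (l - 3)^2*(l^3 - 14*l^2 + 65*l - 100) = (l - 5)*(l - 3)^2*(l^2 - 9*l + 20) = (l - 5)^2*(l - 3)^2*(l - 4)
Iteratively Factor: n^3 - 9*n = (n + 3)*(n^2 - 3*n) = (n - 3)*(n + 3)*(n)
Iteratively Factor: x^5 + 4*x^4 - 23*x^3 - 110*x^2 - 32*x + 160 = (x + 4)*(x^4 - 23*x^2 - 18*x + 40) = (x - 5)*(x + 4)*(x^3 + 5*x^2 + 2*x - 8) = (x - 5)*(x + 4)^2*(x^2 + x - 2) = (x - 5)*(x + 2)*(x + 4)^2*(x - 1)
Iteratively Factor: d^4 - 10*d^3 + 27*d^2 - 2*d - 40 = (d + 1)*(d^3 - 11*d^2 + 38*d - 40) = (d - 5)*(d + 1)*(d^2 - 6*d + 8) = (d - 5)*(d - 4)*(d + 1)*(d - 2)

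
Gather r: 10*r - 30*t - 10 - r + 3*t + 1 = 9*r - 27*t - 9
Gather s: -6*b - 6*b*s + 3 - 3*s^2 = -6*b*s - 6*b - 3*s^2 + 3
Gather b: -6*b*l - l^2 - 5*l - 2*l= -6*b*l - l^2 - 7*l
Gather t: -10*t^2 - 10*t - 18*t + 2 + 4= -10*t^2 - 28*t + 6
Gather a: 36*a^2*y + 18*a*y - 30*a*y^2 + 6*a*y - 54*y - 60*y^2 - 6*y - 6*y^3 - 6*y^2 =36*a^2*y + a*(-30*y^2 + 24*y) - 6*y^3 - 66*y^2 - 60*y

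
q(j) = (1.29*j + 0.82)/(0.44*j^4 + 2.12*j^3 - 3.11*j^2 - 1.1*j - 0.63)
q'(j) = (1.29*j + 0.82)*(-1.76*j^3 - 6.36*j^2 + 6.22*j + 1.1)/(0.44*j^4 + 2.12*j^3 - 3.11*j^2 - 1.1*j - 0.63)^2 + 1.29/(0.44*j^4 + 2.12*j^3 - 3.11*j^2 - 1.1*j - 0.63)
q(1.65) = 1.57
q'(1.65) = -10.96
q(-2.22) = 0.08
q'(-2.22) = 0.03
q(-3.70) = 0.06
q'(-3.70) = -0.00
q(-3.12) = 0.06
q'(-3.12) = 0.01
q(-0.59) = -0.04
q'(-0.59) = -1.02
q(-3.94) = 0.06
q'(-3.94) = -0.01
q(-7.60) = -0.02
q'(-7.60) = -0.02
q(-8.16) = -0.02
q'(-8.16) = -0.01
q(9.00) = 0.00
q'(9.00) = -0.00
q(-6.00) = -1.09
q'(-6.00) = -19.65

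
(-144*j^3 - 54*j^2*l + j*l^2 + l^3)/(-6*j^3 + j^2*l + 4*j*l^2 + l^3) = (48*j^2 + 2*j*l - l^2)/(2*j^2 - j*l - l^2)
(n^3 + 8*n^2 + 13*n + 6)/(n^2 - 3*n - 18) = (n^3 + 8*n^2 + 13*n + 6)/(n^2 - 3*n - 18)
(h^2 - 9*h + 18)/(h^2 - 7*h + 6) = (h - 3)/(h - 1)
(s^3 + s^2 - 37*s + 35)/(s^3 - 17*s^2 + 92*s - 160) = (s^2 + 6*s - 7)/(s^2 - 12*s + 32)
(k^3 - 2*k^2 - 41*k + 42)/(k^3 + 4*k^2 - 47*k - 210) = (k - 1)/(k + 5)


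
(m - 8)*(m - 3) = m^2 - 11*m + 24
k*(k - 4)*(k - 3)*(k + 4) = k^4 - 3*k^3 - 16*k^2 + 48*k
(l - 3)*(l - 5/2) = l^2 - 11*l/2 + 15/2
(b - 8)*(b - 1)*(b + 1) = b^3 - 8*b^2 - b + 8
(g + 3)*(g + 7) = g^2 + 10*g + 21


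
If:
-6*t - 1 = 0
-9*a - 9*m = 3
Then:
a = -m - 1/3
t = -1/6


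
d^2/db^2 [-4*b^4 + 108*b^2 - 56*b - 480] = 216 - 48*b^2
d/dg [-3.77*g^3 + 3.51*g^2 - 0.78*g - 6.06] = -11.31*g^2 + 7.02*g - 0.78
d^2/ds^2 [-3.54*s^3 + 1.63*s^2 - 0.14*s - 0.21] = 3.26 - 21.24*s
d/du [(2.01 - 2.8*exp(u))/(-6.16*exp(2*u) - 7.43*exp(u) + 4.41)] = (-17.248*exp(2*u) + 24.7632*exp(u) + 2.5863)*exp(u)/(37.9456*exp(4*u) + 91.5376*exp(3*u) + 0.873699999999992*exp(2*u) - 65.5326*exp(u) + 19.4481)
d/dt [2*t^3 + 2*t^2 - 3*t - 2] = 6*t^2 + 4*t - 3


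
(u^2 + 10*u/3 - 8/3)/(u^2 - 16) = (u - 2/3)/(u - 4)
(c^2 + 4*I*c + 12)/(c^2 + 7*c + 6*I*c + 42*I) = (c - 2*I)/(c + 7)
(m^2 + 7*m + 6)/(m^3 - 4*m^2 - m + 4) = (m + 6)/(m^2 - 5*m + 4)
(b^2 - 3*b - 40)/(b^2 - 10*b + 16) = (b + 5)/(b - 2)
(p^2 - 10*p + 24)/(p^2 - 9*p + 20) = (p - 6)/(p - 5)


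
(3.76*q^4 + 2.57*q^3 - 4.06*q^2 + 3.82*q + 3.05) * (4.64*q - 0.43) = 17.4464*q^5 + 10.308*q^4 - 19.9435*q^3 + 19.4706*q^2 + 12.5094*q - 1.3115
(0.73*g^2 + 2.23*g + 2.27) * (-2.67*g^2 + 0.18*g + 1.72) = -1.9491*g^4 - 5.8227*g^3 - 4.4039*g^2 + 4.2442*g + 3.9044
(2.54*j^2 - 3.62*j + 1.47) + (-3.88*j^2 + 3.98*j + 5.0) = -1.34*j^2 + 0.36*j + 6.47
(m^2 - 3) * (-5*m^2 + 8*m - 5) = -5*m^4 + 8*m^3 + 10*m^2 - 24*m + 15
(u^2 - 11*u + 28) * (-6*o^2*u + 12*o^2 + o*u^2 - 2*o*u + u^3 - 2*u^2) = -6*o^2*u^3 + 78*o^2*u^2 - 300*o^2*u + 336*o^2 + o*u^4 - 13*o*u^3 + 50*o*u^2 - 56*o*u + u^5 - 13*u^4 + 50*u^3 - 56*u^2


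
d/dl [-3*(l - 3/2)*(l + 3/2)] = -6*l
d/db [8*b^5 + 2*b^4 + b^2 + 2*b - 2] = 40*b^4 + 8*b^3 + 2*b + 2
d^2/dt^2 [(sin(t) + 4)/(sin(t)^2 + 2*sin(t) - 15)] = (-sin(t)^5 - 14*sin(t)^4 - 112*sin(t)^3 - 262*sin(t)^2 - 207*sin(t) + 212)/(sin(t)^2 + 2*sin(t) - 15)^3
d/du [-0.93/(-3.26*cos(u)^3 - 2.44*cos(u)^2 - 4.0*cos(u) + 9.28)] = (9.0954*cos(u)^2 + 4.5384*cos(u) + 3.72)*sin(u)/(3.26*cos(u)^3 + 2.44*cos(u)^2 + 4.0*cos(u) - 9.28)^2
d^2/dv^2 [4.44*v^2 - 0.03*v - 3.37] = 8.88000000000000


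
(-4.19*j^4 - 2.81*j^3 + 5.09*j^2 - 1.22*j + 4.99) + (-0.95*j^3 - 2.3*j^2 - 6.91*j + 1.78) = -4.19*j^4 - 3.76*j^3 + 2.79*j^2 - 8.13*j + 6.77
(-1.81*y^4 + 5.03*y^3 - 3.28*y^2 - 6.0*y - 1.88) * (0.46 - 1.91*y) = 3.4571*y^5 - 10.4399*y^4 + 8.5786*y^3 + 9.9512*y^2 + 0.8308*y - 0.8648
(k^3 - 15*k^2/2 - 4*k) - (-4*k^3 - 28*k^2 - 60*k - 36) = 5*k^3 + 41*k^2/2 + 56*k + 36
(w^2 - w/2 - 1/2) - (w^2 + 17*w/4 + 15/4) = -19*w/4 - 17/4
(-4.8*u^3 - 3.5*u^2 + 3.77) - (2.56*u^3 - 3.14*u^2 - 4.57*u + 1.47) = -7.36*u^3 - 0.36*u^2 + 4.57*u + 2.3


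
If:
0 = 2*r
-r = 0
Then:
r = 0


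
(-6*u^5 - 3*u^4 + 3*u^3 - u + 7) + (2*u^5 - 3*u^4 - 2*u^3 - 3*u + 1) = -4*u^5 - 6*u^4 + u^3 - 4*u + 8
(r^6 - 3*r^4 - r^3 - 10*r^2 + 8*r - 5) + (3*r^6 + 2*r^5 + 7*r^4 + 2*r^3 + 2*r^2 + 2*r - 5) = 4*r^6 + 2*r^5 + 4*r^4 + r^3 - 8*r^2 + 10*r - 10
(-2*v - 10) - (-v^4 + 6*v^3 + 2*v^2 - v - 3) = v^4 - 6*v^3 - 2*v^2 - v - 7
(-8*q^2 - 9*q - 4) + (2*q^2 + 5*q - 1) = -6*q^2 - 4*q - 5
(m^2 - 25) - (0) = m^2 - 25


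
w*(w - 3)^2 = w^3 - 6*w^2 + 9*w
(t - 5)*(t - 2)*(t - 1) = t^3 - 8*t^2 + 17*t - 10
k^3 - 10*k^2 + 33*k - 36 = (k - 4)*(k - 3)^2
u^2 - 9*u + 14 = (u - 7)*(u - 2)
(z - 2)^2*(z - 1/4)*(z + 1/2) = z^4 - 15*z^3/4 + 23*z^2/8 + 3*z/2 - 1/2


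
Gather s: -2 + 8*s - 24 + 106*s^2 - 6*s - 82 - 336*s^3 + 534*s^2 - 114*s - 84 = -336*s^3 + 640*s^2 - 112*s - 192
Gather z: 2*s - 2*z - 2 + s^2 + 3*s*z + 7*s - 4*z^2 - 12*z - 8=s^2 + 9*s - 4*z^2 + z*(3*s - 14) - 10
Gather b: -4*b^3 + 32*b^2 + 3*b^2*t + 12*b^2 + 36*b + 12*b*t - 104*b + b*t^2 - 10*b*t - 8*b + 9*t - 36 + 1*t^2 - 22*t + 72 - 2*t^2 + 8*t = -4*b^3 + b^2*(3*t + 44) + b*(t^2 + 2*t - 76) - t^2 - 5*t + 36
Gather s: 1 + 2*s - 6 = 2*s - 5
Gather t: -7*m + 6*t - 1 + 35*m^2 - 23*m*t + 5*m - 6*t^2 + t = 35*m^2 - 2*m - 6*t^2 + t*(7 - 23*m) - 1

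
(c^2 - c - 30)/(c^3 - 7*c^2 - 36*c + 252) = (c + 5)/(c^2 - c - 42)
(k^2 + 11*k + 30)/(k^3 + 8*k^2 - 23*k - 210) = (k + 5)/(k^2 + 2*k - 35)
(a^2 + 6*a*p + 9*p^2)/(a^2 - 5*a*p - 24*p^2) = (-a - 3*p)/(-a + 8*p)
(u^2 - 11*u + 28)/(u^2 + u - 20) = (u - 7)/(u + 5)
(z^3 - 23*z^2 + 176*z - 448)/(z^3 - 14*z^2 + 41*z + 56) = (z - 8)/(z + 1)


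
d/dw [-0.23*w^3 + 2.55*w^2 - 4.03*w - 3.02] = -0.69*w^2 + 5.1*w - 4.03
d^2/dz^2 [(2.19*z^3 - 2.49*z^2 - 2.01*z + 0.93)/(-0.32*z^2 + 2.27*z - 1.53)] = (4.44089209850063e-16*z^5 - 16.396134*z^3 + 37.750518*z^2 - 32.61069*z + 16.945806)/(0.032768*z^6 - 0.697344*z^5 + 5.4168*z^4 - 18.365435*z^3 + 25.899075*z^2 - 15.941529*z + 3.581577)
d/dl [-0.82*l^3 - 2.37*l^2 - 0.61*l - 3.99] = -2.46*l^2 - 4.74*l - 0.61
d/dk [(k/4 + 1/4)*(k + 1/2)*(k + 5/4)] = 3*k^2/4 + 11*k/8 + 19/32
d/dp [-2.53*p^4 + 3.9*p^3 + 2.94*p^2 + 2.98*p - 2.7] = -10.12*p^3 + 11.7*p^2 + 5.88*p + 2.98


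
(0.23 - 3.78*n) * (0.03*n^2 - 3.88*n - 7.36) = -0.1134*n^3 + 14.6733*n^2 + 26.9284*n - 1.6928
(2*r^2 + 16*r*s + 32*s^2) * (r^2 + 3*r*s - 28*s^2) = 2*r^4 + 22*r^3*s + 24*r^2*s^2 - 352*r*s^3 - 896*s^4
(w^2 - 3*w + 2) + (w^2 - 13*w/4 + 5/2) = 2*w^2 - 25*w/4 + 9/2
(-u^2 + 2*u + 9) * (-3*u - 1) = 3*u^3 - 5*u^2 - 29*u - 9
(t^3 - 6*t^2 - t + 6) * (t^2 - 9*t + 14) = t^5 - 15*t^4 + 67*t^3 - 69*t^2 - 68*t + 84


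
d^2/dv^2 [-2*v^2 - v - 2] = -4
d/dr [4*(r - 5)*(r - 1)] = 8*r - 24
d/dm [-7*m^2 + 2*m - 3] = 2 - 14*m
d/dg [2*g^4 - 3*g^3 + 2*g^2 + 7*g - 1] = 8*g^3 - 9*g^2 + 4*g + 7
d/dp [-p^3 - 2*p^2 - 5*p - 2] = -3*p^2 - 4*p - 5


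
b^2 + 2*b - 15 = (b - 3)*(b + 5)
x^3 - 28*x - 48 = (x - 6)*(x + 2)*(x + 4)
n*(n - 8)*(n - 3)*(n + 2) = n^4 - 9*n^3 + 2*n^2 + 48*n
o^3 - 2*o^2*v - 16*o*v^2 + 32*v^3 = (o - 4*v)*(o - 2*v)*(o + 4*v)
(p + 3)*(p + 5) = p^2 + 8*p + 15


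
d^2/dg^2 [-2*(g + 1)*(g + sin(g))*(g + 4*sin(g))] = 10*g^2*sin(g) + 10*g*sin(g) - 40*g*cos(g) - 16*g*cos(2*g) - 12*g - 20*sqrt(2)*sin(g + pi/4) - 16*sqrt(2)*sin(2*g + pi/4) - 4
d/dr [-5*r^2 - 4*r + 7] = -10*r - 4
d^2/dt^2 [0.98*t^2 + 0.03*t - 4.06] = 1.96000000000000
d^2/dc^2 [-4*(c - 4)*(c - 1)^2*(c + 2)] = -48*c^2 + 96*c + 24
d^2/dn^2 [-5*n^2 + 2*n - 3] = -10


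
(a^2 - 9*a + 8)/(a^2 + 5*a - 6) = (a - 8)/(a + 6)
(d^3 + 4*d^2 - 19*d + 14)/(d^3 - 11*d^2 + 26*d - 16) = (d + 7)/(d - 8)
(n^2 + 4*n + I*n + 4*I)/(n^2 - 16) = (n + I)/(n - 4)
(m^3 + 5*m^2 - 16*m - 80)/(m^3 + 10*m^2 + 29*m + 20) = (m - 4)/(m + 1)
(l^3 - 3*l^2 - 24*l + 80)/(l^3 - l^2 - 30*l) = (l^2 - 8*l + 16)/(l*(l - 6))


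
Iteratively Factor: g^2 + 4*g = (g)*(g + 4)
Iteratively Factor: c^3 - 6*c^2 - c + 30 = (c + 2)*(c^2 - 8*c + 15) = (c - 3)*(c + 2)*(c - 5)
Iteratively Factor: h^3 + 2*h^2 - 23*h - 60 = (h + 3)*(h^2 - h - 20) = (h - 5)*(h + 3)*(h + 4)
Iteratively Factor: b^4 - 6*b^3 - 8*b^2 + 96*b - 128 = (b + 4)*(b^3 - 10*b^2 + 32*b - 32) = (b - 4)*(b + 4)*(b^2 - 6*b + 8) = (b - 4)^2*(b + 4)*(b - 2)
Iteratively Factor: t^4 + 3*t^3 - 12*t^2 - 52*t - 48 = (t - 4)*(t^3 + 7*t^2 + 16*t + 12) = (t - 4)*(t + 2)*(t^2 + 5*t + 6) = (t - 4)*(t + 2)^2*(t + 3)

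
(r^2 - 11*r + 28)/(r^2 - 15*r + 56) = (r - 4)/(r - 8)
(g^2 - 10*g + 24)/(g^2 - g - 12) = (g - 6)/(g + 3)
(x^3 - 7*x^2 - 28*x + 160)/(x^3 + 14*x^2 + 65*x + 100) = (x^2 - 12*x + 32)/(x^2 + 9*x + 20)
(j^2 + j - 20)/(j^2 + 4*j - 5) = (j - 4)/(j - 1)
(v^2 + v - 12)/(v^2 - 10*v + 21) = (v + 4)/(v - 7)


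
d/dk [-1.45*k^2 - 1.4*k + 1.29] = -2.9*k - 1.4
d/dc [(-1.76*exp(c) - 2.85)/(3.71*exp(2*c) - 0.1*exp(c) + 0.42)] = (6.5296*exp(2*c) + 21.147*exp(c) - 1.0242)*exp(c)/(13.7641*exp(4*c) - 0.742*exp(3*c) + 3.1264*exp(2*c) - 0.084*exp(c) + 0.1764)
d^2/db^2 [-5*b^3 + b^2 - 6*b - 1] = 2 - 30*b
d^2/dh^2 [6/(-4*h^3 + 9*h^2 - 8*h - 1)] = 12*(3*(4*h - 3)*(4*h^3 - 9*h^2 + 8*h + 1) - 4*(6*h^2 - 9*h + 4)^2)/(4*h^3 - 9*h^2 + 8*h + 1)^3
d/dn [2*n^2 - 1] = 4*n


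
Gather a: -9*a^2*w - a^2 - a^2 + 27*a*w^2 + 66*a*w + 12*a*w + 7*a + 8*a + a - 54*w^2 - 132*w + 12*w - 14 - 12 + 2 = a^2*(-9*w - 2) + a*(27*w^2 + 78*w + 16) - 54*w^2 - 120*w - 24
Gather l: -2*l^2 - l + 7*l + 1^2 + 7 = -2*l^2 + 6*l + 8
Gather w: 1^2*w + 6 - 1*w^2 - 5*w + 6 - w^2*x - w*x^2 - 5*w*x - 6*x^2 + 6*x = w^2*(-x - 1) + w*(-x^2 - 5*x - 4) - 6*x^2 + 6*x + 12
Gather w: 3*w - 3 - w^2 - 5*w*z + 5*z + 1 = -w^2 + w*(3 - 5*z) + 5*z - 2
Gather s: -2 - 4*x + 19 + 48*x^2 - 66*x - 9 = 48*x^2 - 70*x + 8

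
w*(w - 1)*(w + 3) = w^3 + 2*w^2 - 3*w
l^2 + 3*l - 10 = (l - 2)*(l + 5)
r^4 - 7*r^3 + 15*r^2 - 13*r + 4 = (r - 4)*(r - 1)^3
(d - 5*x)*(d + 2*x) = d^2 - 3*d*x - 10*x^2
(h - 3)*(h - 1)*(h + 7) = h^3 + 3*h^2 - 25*h + 21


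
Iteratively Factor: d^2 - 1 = (d - 1)*(d + 1)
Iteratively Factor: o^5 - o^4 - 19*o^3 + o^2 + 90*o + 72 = (o + 1)*(o^4 - 2*o^3 - 17*o^2 + 18*o + 72) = (o + 1)*(o + 3)*(o^3 - 5*o^2 - 2*o + 24) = (o - 4)*(o + 1)*(o + 3)*(o^2 - o - 6) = (o - 4)*(o + 1)*(o + 2)*(o + 3)*(o - 3)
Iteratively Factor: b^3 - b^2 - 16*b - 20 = (b + 2)*(b^2 - 3*b - 10) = (b - 5)*(b + 2)*(b + 2)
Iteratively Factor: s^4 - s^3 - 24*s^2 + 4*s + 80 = (s + 2)*(s^3 - 3*s^2 - 18*s + 40) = (s + 2)*(s + 4)*(s^2 - 7*s + 10) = (s - 5)*(s + 2)*(s + 4)*(s - 2)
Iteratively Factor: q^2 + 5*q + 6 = (q + 2)*(q + 3)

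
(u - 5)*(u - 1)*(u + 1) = u^3 - 5*u^2 - u + 5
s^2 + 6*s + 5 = (s + 1)*(s + 5)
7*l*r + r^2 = r*(7*l + r)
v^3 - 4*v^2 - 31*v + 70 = (v - 7)*(v - 2)*(v + 5)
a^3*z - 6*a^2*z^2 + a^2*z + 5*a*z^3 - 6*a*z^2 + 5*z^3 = (a - 5*z)*(a - z)*(a*z + z)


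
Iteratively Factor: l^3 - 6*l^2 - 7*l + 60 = (l + 3)*(l^2 - 9*l + 20) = (l - 5)*(l + 3)*(l - 4)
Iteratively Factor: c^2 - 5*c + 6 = (c - 3)*(c - 2)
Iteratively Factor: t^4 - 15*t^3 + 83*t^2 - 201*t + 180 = (t - 5)*(t^3 - 10*t^2 + 33*t - 36) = (t - 5)*(t - 3)*(t^2 - 7*t + 12) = (t - 5)*(t - 3)^2*(t - 4)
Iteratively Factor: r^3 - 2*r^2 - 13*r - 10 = (r + 2)*(r^2 - 4*r - 5) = (r + 1)*(r + 2)*(r - 5)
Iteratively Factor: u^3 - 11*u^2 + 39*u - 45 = (u - 3)*(u^2 - 8*u + 15) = (u - 5)*(u - 3)*(u - 3)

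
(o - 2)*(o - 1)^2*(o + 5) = o^4 + o^3 - 15*o^2 + 23*o - 10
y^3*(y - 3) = y^4 - 3*y^3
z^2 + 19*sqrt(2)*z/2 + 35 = (z + 5*sqrt(2)/2)*(z + 7*sqrt(2))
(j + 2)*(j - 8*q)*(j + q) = j^3 - 7*j^2*q + 2*j^2 - 8*j*q^2 - 14*j*q - 16*q^2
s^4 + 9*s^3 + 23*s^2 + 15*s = s*(s + 1)*(s + 3)*(s + 5)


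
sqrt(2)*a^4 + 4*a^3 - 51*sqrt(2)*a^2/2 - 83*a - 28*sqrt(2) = (a - 7*sqrt(2)/2)*(a + sqrt(2))*(a + 4*sqrt(2))*(sqrt(2)*a + 1)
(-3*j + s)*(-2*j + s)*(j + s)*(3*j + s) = 18*j^4 + 9*j^3*s - 11*j^2*s^2 - j*s^3 + s^4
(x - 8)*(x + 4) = x^2 - 4*x - 32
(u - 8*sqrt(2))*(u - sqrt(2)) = u^2 - 9*sqrt(2)*u + 16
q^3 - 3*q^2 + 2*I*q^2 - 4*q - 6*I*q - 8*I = (q - 4)*(q + 1)*(q + 2*I)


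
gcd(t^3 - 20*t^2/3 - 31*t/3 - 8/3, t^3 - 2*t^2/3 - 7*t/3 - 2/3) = t^2 + 4*t/3 + 1/3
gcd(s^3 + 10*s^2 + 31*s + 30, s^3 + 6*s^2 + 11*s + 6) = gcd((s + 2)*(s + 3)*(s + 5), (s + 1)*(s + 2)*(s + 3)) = s^2 + 5*s + 6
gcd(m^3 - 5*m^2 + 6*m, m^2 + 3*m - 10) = m - 2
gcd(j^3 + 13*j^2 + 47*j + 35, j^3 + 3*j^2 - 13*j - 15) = j^2 + 6*j + 5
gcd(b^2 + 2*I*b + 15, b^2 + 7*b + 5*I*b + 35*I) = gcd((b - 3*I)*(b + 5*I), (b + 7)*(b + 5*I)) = b + 5*I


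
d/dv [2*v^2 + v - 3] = 4*v + 1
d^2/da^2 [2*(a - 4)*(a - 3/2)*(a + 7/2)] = 12*a - 8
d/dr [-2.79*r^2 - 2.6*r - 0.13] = -5.58*r - 2.6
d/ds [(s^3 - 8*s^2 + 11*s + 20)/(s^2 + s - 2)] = (s^4 + 2*s^3 - 25*s^2 - 8*s - 42)/(s^4 + 2*s^3 - 3*s^2 - 4*s + 4)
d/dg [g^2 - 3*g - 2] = 2*g - 3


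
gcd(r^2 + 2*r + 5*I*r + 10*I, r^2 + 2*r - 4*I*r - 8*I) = r + 2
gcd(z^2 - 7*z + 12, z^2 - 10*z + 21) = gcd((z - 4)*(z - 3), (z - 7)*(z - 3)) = z - 3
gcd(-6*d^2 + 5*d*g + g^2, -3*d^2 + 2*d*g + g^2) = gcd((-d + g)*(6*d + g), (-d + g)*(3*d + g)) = d - g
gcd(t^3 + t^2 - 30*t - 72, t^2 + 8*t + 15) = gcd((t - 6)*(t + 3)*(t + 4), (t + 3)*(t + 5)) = t + 3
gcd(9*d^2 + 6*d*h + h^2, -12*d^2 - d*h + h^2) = 3*d + h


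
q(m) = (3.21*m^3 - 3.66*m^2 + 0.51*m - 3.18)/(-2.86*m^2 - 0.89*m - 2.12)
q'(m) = (5.72*m + 0.89)*(3.21*m^3 - 3.66*m^2 + 0.51*m - 3.18)/(-2.86*m^2 - 0.89*m - 2.12)^2 + (9.63*m^2 - 7.32*m + 0.51)/(-2.86*m^2 - 0.89*m - 2.12) = (-9.18059999999999*m^4 - 5.7138*m^3 - 15.6996*m^2 - 2.6712*m - 3.9114)/(8.1796*m^4 + 5.0908*m^3 + 12.9185*m^2 + 3.7736*m + 4.4944)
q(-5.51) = 7.78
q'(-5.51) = -1.13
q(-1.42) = 3.09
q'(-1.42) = -1.20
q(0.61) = 0.94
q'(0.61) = -1.00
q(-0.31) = 1.79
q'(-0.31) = -1.00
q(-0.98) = 2.56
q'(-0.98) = -1.22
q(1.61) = -0.14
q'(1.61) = -1.12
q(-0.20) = 1.68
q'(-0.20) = -0.94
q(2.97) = -1.67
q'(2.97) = -1.13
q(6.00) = -5.08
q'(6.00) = -1.13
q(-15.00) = 18.45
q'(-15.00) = -1.12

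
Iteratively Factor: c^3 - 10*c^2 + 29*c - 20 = (c - 4)*(c^2 - 6*c + 5) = (c - 5)*(c - 4)*(c - 1)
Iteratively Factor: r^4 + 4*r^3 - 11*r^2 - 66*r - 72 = (r + 2)*(r^3 + 2*r^2 - 15*r - 36) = (r - 4)*(r + 2)*(r^2 + 6*r + 9) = (r - 4)*(r + 2)*(r + 3)*(r + 3)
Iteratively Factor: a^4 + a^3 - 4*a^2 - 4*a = (a)*(a^3 + a^2 - 4*a - 4) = a*(a + 1)*(a^2 - 4) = a*(a + 1)*(a + 2)*(a - 2)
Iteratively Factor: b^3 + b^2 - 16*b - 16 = (b + 1)*(b^2 - 16) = (b + 1)*(b + 4)*(b - 4)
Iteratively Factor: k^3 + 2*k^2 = (k + 2)*(k^2) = k*(k + 2)*(k)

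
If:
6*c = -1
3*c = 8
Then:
No Solution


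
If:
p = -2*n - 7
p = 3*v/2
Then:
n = -3*v/4 - 7/2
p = 3*v/2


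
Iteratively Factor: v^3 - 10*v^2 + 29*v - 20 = (v - 5)*(v^2 - 5*v + 4) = (v - 5)*(v - 1)*(v - 4)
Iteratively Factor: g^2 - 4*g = (g - 4)*(g)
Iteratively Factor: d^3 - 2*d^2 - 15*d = (d)*(d^2 - 2*d - 15) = d*(d + 3)*(d - 5)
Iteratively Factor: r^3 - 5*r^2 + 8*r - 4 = (r - 2)*(r^2 - 3*r + 2) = (r - 2)^2*(r - 1)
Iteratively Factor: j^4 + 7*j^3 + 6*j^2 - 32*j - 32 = (j - 2)*(j^3 + 9*j^2 + 24*j + 16) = (j - 2)*(j + 1)*(j^2 + 8*j + 16) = (j - 2)*(j + 1)*(j + 4)*(j + 4)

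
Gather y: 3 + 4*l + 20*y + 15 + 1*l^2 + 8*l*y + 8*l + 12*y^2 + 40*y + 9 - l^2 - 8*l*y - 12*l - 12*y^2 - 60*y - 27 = 0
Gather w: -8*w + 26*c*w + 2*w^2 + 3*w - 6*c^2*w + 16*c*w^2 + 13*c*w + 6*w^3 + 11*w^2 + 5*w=6*w^3 + w^2*(16*c + 13) + w*(-6*c^2 + 39*c)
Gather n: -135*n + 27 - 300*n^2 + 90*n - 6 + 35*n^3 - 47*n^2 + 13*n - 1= 35*n^3 - 347*n^2 - 32*n + 20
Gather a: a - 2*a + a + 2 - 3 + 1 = 0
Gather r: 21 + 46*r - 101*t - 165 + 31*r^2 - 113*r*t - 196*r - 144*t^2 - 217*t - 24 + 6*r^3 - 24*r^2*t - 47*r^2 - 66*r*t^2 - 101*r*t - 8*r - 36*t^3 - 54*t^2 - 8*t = 6*r^3 + r^2*(-24*t - 16) + r*(-66*t^2 - 214*t - 158) - 36*t^3 - 198*t^2 - 326*t - 168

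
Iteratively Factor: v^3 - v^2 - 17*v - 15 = (v - 5)*(v^2 + 4*v + 3) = (v - 5)*(v + 3)*(v + 1)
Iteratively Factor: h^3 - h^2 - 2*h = (h + 1)*(h^2 - 2*h) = h*(h + 1)*(h - 2)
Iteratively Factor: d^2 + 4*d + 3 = (d + 3)*(d + 1)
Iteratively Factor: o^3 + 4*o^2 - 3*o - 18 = (o + 3)*(o^2 + o - 6) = (o - 2)*(o + 3)*(o + 3)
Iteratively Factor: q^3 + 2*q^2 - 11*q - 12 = (q + 1)*(q^2 + q - 12) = (q + 1)*(q + 4)*(q - 3)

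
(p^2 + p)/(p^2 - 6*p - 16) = p*(p + 1)/(p^2 - 6*p - 16)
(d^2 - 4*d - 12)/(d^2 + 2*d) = (d - 6)/d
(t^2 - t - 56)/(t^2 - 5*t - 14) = (-t^2 + t + 56)/(-t^2 + 5*t + 14)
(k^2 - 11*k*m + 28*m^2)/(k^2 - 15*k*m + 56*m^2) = (k - 4*m)/(k - 8*m)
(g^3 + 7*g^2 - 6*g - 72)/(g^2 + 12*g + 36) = (g^2 + g - 12)/(g + 6)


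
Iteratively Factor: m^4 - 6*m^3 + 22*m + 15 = (m + 1)*(m^3 - 7*m^2 + 7*m + 15) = (m - 5)*(m + 1)*(m^2 - 2*m - 3) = (m - 5)*(m - 3)*(m + 1)*(m + 1)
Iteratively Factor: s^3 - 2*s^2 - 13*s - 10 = (s - 5)*(s^2 + 3*s + 2) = (s - 5)*(s + 2)*(s + 1)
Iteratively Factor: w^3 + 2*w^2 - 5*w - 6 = (w + 3)*(w^2 - w - 2) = (w + 1)*(w + 3)*(w - 2)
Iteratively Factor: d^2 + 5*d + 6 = (d + 3)*(d + 2)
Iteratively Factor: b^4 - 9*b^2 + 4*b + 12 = (b + 3)*(b^3 - 3*b^2 + 4) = (b - 2)*(b + 3)*(b^2 - b - 2) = (b - 2)^2*(b + 3)*(b + 1)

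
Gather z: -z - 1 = -z - 1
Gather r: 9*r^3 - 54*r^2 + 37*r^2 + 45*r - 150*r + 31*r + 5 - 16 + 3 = 9*r^3 - 17*r^2 - 74*r - 8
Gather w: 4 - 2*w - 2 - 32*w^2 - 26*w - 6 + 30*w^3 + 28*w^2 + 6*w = 30*w^3 - 4*w^2 - 22*w - 4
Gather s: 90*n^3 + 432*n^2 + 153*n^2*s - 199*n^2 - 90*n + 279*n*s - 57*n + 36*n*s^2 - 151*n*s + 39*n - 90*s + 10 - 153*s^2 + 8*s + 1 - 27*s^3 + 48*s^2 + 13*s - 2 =90*n^3 + 233*n^2 - 108*n - 27*s^3 + s^2*(36*n - 105) + s*(153*n^2 + 128*n - 69) + 9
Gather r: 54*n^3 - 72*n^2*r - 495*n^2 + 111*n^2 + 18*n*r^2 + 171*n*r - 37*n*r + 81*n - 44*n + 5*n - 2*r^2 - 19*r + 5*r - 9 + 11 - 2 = 54*n^3 - 384*n^2 + 42*n + r^2*(18*n - 2) + r*(-72*n^2 + 134*n - 14)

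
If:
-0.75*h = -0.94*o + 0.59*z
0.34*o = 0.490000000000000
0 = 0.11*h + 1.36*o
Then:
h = -17.82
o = 1.44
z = 24.95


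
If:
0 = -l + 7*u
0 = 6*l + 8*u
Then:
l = 0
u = 0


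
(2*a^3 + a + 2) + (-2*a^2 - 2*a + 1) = 2*a^3 - 2*a^2 - a + 3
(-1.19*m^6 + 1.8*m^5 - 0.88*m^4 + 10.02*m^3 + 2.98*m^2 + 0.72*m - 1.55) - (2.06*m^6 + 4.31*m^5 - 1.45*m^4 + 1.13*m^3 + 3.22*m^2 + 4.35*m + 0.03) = -3.25*m^6 - 2.51*m^5 + 0.57*m^4 + 8.89*m^3 - 0.24*m^2 - 3.63*m - 1.58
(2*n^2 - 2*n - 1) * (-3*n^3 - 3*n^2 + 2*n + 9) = -6*n^5 + 13*n^3 + 17*n^2 - 20*n - 9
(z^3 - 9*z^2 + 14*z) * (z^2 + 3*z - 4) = z^5 - 6*z^4 - 17*z^3 + 78*z^2 - 56*z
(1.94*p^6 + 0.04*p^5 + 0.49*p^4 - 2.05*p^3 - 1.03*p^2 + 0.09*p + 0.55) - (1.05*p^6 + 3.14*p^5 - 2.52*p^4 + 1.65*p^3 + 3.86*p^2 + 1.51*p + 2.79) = 0.89*p^6 - 3.1*p^5 + 3.01*p^4 - 3.7*p^3 - 4.89*p^2 - 1.42*p - 2.24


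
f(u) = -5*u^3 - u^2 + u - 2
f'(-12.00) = -2135.00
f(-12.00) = 8482.00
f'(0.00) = 1.00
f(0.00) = -2.00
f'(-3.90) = -219.35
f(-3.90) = 275.48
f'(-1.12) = -15.58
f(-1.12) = 2.65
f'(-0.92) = -9.86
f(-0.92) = 0.13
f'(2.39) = -89.46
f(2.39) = -73.58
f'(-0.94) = -10.37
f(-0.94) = 0.33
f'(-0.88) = -8.86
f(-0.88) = -0.25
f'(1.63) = -42.11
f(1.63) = -24.68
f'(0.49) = -3.58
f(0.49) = -2.34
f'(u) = -15*u^2 - 2*u + 1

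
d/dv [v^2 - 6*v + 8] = 2*v - 6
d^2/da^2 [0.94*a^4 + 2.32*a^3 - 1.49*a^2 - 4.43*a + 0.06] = 11.28*a^2 + 13.92*a - 2.98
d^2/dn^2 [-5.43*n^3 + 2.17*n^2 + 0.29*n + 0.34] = 4.34 - 32.58*n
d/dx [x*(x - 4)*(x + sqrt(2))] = x*(x - 4) + x*(x + sqrt(2)) + (x - 4)*(x + sqrt(2))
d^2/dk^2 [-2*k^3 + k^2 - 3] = 2 - 12*k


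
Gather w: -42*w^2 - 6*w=-42*w^2 - 6*w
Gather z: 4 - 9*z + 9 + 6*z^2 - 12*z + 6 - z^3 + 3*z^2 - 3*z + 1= -z^3 + 9*z^2 - 24*z + 20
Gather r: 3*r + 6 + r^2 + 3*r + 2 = r^2 + 6*r + 8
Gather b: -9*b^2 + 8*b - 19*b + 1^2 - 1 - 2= -9*b^2 - 11*b - 2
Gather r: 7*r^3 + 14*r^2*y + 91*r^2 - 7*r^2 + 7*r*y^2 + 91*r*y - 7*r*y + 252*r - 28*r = 7*r^3 + r^2*(14*y + 84) + r*(7*y^2 + 84*y + 224)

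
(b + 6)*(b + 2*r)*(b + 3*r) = b^3 + 5*b^2*r + 6*b^2 + 6*b*r^2 + 30*b*r + 36*r^2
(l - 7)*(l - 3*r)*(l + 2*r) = l^3 - l^2*r - 7*l^2 - 6*l*r^2 + 7*l*r + 42*r^2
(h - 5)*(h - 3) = h^2 - 8*h + 15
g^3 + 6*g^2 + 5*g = g*(g + 1)*(g + 5)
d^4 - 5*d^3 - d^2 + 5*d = d*(d - 5)*(d - 1)*(d + 1)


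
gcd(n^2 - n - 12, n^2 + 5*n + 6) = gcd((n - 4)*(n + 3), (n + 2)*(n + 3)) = n + 3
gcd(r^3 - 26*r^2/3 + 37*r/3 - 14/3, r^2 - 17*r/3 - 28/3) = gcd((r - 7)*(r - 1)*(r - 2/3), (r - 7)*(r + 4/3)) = r - 7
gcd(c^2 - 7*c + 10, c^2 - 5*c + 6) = c - 2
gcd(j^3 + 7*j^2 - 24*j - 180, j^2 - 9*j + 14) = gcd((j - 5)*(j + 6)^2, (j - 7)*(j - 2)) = 1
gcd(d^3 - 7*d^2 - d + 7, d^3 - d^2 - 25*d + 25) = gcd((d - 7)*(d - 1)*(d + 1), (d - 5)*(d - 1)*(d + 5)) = d - 1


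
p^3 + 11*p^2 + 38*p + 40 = (p + 2)*(p + 4)*(p + 5)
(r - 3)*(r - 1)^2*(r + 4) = r^4 - r^3 - 13*r^2 + 25*r - 12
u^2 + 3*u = u*(u + 3)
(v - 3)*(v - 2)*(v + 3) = v^3 - 2*v^2 - 9*v + 18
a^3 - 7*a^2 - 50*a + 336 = (a - 8)*(a - 6)*(a + 7)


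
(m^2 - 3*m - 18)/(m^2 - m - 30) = (m + 3)/(m + 5)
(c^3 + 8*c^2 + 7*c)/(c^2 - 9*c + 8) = c*(c^2 + 8*c + 7)/(c^2 - 9*c + 8)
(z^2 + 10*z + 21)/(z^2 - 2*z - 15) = (z + 7)/(z - 5)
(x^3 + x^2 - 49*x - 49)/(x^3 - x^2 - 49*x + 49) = (x + 1)/(x - 1)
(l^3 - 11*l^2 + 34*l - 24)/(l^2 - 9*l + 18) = (l^2 - 5*l + 4)/(l - 3)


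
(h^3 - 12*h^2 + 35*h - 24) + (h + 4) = h^3 - 12*h^2 + 36*h - 20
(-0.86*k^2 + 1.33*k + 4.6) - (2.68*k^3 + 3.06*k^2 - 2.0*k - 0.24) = -2.68*k^3 - 3.92*k^2 + 3.33*k + 4.84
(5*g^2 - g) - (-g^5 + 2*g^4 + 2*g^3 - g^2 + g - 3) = g^5 - 2*g^4 - 2*g^3 + 6*g^2 - 2*g + 3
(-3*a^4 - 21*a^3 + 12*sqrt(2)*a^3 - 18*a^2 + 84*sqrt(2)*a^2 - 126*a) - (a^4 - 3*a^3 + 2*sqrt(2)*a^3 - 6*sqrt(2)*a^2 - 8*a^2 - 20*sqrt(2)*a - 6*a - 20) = -4*a^4 - 18*a^3 + 10*sqrt(2)*a^3 - 10*a^2 + 90*sqrt(2)*a^2 - 120*a + 20*sqrt(2)*a + 20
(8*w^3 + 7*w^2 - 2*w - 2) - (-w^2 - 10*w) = 8*w^3 + 8*w^2 + 8*w - 2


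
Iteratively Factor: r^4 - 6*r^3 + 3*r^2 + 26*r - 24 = (r - 1)*(r^3 - 5*r^2 - 2*r + 24) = (r - 3)*(r - 1)*(r^2 - 2*r - 8) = (r - 4)*(r - 3)*(r - 1)*(r + 2)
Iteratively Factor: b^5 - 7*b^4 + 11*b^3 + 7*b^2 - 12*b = (b)*(b^4 - 7*b^3 + 11*b^2 + 7*b - 12) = b*(b - 3)*(b^3 - 4*b^2 - b + 4) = b*(b - 3)*(b - 1)*(b^2 - 3*b - 4) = b*(b - 3)*(b - 1)*(b + 1)*(b - 4)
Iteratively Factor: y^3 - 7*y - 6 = (y + 2)*(y^2 - 2*y - 3) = (y + 1)*(y + 2)*(y - 3)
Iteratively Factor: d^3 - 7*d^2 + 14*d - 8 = (d - 4)*(d^2 - 3*d + 2) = (d - 4)*(d - 2)*(d - 1)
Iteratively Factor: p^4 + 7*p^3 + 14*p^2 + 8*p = (p + 2)*(p^3 + 5*p^2 + 4*p) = p*(p + 2)*(p^2 + 5*p + 4) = p*(p + 2)*(p + 4)*(p + 1)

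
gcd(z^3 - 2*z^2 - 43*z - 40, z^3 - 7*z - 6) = z + 1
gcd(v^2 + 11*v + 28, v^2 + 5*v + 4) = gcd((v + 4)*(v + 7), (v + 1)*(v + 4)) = v + 4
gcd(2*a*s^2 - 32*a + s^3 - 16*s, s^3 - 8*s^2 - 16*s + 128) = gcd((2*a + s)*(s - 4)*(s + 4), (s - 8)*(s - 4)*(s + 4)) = s^2 - 16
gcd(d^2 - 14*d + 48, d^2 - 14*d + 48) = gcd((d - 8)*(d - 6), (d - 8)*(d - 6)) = d^2 - 14*d + 48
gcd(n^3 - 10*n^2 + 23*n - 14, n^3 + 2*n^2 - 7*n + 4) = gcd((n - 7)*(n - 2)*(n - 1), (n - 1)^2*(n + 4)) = n - 1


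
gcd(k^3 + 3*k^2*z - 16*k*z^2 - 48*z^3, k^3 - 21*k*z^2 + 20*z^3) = -k + 4*z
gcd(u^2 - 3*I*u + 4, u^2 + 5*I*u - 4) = u + I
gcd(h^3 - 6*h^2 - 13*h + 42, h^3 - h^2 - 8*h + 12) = h^2 + h - 6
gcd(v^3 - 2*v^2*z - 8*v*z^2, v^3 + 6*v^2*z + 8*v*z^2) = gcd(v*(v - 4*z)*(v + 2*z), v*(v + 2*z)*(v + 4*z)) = v^2 + 2*v*z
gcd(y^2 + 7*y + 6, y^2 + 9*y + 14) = 1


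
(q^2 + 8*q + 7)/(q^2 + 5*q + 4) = (q + 7)/(q + 4)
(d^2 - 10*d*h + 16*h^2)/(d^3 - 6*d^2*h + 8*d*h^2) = (d - 8*h)/(d*(d - 4*h))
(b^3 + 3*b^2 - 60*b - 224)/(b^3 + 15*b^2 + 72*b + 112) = (b - 8)/(b + 4)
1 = 1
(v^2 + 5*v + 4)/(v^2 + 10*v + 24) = (v + 1)/(v + 6)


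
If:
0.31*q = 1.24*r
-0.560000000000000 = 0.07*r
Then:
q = -32.00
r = -8.00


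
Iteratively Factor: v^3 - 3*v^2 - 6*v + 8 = (v - 1)*(v^2 - 2*v - 8) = (v - 4)*(v - 1)*(v + 2)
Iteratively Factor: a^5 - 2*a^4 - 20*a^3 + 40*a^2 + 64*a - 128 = (a + 2)*(a^4 - 4*a^3 - 12*a^2 + 64*a - 64) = (a + 2)*(a + 4)*(a^3 - 8*a^2 + 20*a - 16) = (a - 2)*(a + 2)*(a + 4)*(a^2 - 6*a + 8) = (a - 4)*(a - 2)*(a + 2)*(a + 4)*(a - 2)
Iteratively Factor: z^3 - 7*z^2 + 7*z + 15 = (z + 1)*(z^2 - 8*z + 15) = (z - 5)*(z + 1)*(z - 3)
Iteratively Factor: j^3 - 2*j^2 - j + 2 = (j - 2)*(j^2 - 1) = (j - 2)*(j - 1)*(j + 1)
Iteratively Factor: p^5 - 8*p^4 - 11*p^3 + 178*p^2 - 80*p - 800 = (p - 5)*(p^4 - 3*p^3 - 26*p^2 + 48*p + 160) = (p - 5)*(p + 2)*(p^3 - 5*p^2 - 16*p + 80) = (p - 5)^2*(p + 2)*(p^2 - 16) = (p - 5)^2*(p + 2)*(p + 4)*(p - 4)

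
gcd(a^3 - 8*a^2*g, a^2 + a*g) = a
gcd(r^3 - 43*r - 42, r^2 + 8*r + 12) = r + 6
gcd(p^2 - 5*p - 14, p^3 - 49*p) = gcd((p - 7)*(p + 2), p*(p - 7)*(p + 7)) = p - 7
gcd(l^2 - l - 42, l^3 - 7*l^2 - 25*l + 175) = l - 7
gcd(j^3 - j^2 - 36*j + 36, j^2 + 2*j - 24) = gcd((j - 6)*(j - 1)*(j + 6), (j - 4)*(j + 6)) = j + 6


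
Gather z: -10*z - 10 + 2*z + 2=-8*z - 8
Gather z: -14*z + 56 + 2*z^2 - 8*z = 2*z^2 - 22*z + 56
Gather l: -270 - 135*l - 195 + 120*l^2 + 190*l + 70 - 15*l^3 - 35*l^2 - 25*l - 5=-15*l^3 + 85*l^2 + 30*l - 400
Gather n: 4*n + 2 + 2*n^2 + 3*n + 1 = 2*n^2 + 7*n + 3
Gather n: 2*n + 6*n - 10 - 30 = 8*n - 40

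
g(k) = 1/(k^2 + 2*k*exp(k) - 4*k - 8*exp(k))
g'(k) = (-2*k*exp(k) - 2*k + 6*exp(k) + 4)/(k^2 + 2*k*exp(k) - 4*k - 8*exp(k))^2 = 2*(-k*exp(k) - k + 3*exp(k) + 2)/(k^2 + 2*k*exp(k) - 4*k - 8*exp(k))^2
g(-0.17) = -0.16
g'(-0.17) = 0.24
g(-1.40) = 0.20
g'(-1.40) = 0.37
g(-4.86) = 0.02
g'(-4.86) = 0.01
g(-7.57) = 0.01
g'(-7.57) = 0.00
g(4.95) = 0.00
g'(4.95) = -0.01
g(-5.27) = 0.02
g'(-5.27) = 0.01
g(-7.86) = 0.01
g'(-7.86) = 0.00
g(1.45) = -0.04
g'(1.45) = 0.02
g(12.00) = 0.00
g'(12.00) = 0.00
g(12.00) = 0.00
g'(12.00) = 0.00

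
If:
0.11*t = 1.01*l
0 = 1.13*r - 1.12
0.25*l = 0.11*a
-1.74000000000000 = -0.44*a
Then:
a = 3.95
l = 1.74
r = 0.99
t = 15.98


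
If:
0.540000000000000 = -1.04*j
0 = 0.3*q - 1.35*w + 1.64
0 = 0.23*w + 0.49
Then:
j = -0.52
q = -15.05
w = -2.13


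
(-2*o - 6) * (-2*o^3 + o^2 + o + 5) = 4*o^4 + 10*o^3 - 8*o^2 - 16*o - 30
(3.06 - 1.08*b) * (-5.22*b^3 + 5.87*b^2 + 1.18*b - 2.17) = 5.6376*b^4 - 22.3128*b^3 + 16.6878*b^2 + 5.9544*b - 6.6402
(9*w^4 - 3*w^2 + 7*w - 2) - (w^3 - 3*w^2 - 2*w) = 9*w^4 - w^3 + 9*w - 2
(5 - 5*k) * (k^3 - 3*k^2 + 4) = -5*k^4 + 20*k^3 - 15*k^2 - 20*k + 20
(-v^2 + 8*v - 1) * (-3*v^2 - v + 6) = 3*v^4 - 23*v^3 - 11*v^2 + 49*v - 6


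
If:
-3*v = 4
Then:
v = -4/3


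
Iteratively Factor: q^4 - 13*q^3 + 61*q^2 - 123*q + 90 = (q - 5)*(q^3 - 8*q^2 + 21*q - 18) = (q - 5)*(q - 3)*(q^2 - 5*q + 6) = (q - 5)*(q - 3)*(q - 2)*(q - 3)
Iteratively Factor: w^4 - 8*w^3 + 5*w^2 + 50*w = (w - 5)*(w^3 - 3*w^2 - 10*w) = w*(w - 5)*(w^2 - 3*w - 10) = w*(w - 5)*(w + 2)*(w - 5)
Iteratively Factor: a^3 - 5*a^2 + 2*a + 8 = (a + 1)*(a^2 - 6*a + 8) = (a - 4)*(a + 1)*(a - 2)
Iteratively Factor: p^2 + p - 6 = (p - 2)*(p + 3)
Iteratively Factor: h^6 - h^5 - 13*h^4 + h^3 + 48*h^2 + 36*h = (h + 1)*(h^5 - 2*h^4 - 11*h^3 + 12*h^2 + 36*h) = h*(h + 1)*(h^4 - 2*h^3 - 11*h^2 + 12*h + 36) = h*(h - 3)*(h + 1)*(h^3 + h^2 - 8*h - 12) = h*(h - 3)*(h + 1)*(h + 2)*(h^2 - h - 6) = h*(h - 3)^2*(h + 1)*(h + 2)*(h + 2)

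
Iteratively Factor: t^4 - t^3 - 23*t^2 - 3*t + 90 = (t - 2)*(t^3 + t^2 - 21*t - 45) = (t - 2)*(t + 3)*(t^2 - 2*t - 15) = (t - 2)*(t + 3)^2*(t - 5)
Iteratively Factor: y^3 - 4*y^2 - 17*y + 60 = (y - 5)*(y^2 + y - 12) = (y - 5)*(y + 4)*(y - 3)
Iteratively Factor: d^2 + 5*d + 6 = (d + 2)*(d + 3)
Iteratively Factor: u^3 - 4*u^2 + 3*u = (u)*(u^2 - 4*u + 3) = u*(u - 3)*(u - 1)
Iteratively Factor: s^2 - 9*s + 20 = (s - 4)*(s - 5)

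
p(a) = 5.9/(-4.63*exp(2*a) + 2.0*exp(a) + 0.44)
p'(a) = 5.9*(9.26*exp(2*a) - 2.0*exp(a))/(-4.63*exp(2*a) + 2.0*exp(a) + 0.44)^2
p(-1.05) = 10.30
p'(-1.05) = 7.80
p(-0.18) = -5.27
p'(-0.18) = 22.54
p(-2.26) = 9.86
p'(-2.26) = -1.78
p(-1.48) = 9.00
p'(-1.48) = 0.34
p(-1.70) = 9.07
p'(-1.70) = -0.78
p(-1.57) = 9.00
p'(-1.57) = -0.21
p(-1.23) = 9.38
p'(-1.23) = 3.08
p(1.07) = -0.18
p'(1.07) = 0.39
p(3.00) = 0.00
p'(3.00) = 0.01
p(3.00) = 0.00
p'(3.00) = 0.01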